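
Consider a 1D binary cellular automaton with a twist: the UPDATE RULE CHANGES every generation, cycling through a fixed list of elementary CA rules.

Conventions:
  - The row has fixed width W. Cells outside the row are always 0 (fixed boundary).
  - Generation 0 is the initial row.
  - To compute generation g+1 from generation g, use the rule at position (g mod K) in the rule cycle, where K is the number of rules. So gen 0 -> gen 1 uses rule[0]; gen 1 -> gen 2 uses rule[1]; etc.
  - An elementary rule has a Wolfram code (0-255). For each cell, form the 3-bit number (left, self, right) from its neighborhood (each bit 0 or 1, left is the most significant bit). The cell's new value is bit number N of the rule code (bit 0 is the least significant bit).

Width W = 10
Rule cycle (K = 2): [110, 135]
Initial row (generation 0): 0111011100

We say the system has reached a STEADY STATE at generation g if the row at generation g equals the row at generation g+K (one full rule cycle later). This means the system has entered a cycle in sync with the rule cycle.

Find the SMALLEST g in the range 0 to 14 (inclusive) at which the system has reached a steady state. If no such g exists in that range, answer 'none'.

Answer: none

Derivation:
Gen 0: 0111011100
Gen 1 (rule 110): 1101110100
Gen 2 (rule 135): 0000100101
Gen 3 (rule 110): 0001101111
Gen 4 (rule 135): 1110000110
Gen 5 (rule 110): 1010001110
Gen 6 (rule 135): 1010110100
Gen 7 (rule 110): 1111111100
Gen 8 (rule 135): 0111111001
Gen 9 (rule 110): 1100001011
Gen 10 (rule 135): 0001111000
Gen 11 (rule 110): 0011001000
Gen 12 (rule 135): 1100011011
Gen 13 (rule 110): 1100111111
Gen 14 (rule 135): 0001011110
Gen 15 (rule 110): 0011110010
Gen 16 (rule 135): 1101100110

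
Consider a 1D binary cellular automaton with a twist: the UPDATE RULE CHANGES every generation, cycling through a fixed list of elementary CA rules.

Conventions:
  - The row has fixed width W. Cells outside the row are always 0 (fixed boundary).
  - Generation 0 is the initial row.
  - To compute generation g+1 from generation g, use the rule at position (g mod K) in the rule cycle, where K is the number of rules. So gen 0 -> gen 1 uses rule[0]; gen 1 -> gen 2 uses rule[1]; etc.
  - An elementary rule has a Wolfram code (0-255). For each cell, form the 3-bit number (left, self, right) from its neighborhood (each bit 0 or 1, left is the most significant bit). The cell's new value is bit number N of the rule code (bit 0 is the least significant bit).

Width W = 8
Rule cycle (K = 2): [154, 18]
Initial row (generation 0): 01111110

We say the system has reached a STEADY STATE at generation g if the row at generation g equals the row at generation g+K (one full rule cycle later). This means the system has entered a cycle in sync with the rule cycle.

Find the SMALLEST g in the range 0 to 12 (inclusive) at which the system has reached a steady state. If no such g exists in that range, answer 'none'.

Gen 0: 01111110
Gen 1 (rule 154): 11111101
Gen 2 (rule 18): 00000000
Gen 3 (rule 154): 00000000
Gen 4 (rule 18): 00000000
Gen 5 (rule 154): 00000000
Gen 6 (rule 18): 00000000
Gen 7 (rule 154): 00000000
Gen 8 (rule 18): 00000000
Gen 9 (rule 154): 00000000
Gen 10 (rule 18): 00000000
Gen 11 (rule 154): 00000000
Gen 12 (rule 18): 00000000
Gen 13 (rule 154): 00000000
Gen 14 (rule 18): 00000000

Answer: 2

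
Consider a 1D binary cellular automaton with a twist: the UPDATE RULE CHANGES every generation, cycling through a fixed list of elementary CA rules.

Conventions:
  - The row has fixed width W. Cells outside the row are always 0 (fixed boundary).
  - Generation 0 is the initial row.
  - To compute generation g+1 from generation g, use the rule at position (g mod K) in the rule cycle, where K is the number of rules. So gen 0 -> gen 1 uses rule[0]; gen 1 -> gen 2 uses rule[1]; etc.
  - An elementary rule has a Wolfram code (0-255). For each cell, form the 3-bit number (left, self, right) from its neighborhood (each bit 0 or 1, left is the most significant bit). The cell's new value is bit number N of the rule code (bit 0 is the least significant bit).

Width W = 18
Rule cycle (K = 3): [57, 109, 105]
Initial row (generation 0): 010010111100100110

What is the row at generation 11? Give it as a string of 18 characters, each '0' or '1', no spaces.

Answer: 101110000010011101

Derivation:
Gen 0: 010010111100100110
Gen 1 (rule 57): 001001100010010101
Gen 2 (rule 109): 101001101010011111
Gen 3 (rule 105): 010001110100010001
Gen 4 (rule 57): 001101001011001100
Gen 5 (rule 109): 101111001111001101
Gen 6 (rule 105): 011001001001001110
Gen 7 (rule 57): 010100100100101001
Gen 8 (rule 109): 011100100100111001
Gen 9 (rule 105): 010100000000101000
Gen 10 (rule 57): 001011111110010111
Gen 11 (rule 109): 101110000010011101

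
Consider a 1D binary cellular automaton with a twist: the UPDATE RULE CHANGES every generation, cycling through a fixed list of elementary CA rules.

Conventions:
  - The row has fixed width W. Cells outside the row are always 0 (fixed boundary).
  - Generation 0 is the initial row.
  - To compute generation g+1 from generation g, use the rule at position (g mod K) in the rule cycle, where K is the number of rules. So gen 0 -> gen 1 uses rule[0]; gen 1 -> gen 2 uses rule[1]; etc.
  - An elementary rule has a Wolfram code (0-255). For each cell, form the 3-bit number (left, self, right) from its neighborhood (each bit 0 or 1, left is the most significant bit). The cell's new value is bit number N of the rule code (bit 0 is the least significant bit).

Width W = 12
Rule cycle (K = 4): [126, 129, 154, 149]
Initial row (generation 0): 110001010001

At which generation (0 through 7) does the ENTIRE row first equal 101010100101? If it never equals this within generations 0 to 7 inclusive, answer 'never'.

Answer: never

Derivation:
Gen 0: 110001010001
Gen 1 (rule 126): 111011111011
Gen 2 (rule 129): 010001110000
Gen 3 (rule 154): 101011101000
Gen 4 (rule 149): 101001001111
Gen 5 (rule 126): 111111111001
Gen 6 (rule 129): 011111110000
Gen 7 (rule 154): 111111101000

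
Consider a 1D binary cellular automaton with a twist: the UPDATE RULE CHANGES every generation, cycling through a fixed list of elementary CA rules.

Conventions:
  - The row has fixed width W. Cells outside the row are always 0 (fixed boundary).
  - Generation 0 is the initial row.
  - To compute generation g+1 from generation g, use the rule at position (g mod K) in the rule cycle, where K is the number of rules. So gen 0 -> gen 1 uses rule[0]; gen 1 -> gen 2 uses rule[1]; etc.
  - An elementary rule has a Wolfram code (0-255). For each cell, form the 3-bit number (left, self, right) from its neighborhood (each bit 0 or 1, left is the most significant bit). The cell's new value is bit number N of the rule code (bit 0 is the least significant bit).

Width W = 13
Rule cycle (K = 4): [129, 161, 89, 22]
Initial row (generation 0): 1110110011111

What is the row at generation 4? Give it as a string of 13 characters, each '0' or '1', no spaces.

Answer: 0001101001100

Derivation:
Gen 0: 1110110011111
Gen 1 (rule 129): 0100000001110
Gen 2 (rule 161): 0001111100100
Gen 3 (rule 89): 1101000110011
Gen 4 (rule 22): 0001101001100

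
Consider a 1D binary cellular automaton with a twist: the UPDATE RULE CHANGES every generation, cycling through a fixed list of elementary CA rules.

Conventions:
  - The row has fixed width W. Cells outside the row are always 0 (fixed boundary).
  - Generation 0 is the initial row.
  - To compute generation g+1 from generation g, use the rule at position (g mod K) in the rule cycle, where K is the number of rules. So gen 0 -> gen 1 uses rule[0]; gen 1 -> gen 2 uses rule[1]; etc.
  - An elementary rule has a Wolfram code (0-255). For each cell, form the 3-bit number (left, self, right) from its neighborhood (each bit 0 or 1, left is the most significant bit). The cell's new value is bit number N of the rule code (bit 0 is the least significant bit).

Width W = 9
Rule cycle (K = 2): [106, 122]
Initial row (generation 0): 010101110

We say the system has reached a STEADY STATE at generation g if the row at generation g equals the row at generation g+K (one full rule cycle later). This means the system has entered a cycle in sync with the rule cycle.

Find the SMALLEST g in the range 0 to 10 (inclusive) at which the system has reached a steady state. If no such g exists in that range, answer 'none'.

Answer: 8

Derivation:
Gen 0: 010101110
Gen 1 (rule 106): 101011010
Gen 2 (rule 122): 010111101
Gen 3 (rule 106): 101100110
Gen 4 (rule 122): 011111111
Gen 5 (rule 106): 110000001
Gen 6 (rule 122): 111000010
Gen 7 (rule 106): 101000100
Gen 8 (rule 122): 010101010
Gen 9 (rule 106): 101010100
Gen 10 (rule 122): 010101010
Gen 11 (rule 106): 101010100
Gen 12 (rule 122): 010101010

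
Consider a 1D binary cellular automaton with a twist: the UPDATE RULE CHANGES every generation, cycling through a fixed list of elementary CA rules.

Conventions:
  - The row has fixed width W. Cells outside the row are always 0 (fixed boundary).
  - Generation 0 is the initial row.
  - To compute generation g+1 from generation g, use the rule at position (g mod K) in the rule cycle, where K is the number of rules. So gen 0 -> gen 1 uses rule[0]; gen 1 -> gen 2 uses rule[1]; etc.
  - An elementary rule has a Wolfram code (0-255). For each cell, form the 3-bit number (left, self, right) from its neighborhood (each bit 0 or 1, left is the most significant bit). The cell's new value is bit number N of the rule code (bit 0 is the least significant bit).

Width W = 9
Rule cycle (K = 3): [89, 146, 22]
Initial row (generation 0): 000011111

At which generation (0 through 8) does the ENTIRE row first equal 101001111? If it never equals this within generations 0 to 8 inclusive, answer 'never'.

Answer: never

Derivation:
Gen 0: 000011111
Gen 1 (rule 89): 111010001
Gen 2 (rule 146): 010001010
Gen 3 (rule 22): 111011011
Gen 4 (rule 89): 101011011
Gen 5 (rule 146): 000000000
Gen 6 (rule 22): 000000000
Gen 7 (rule 89): 111111111
Gen 8 (rule 146): 011111110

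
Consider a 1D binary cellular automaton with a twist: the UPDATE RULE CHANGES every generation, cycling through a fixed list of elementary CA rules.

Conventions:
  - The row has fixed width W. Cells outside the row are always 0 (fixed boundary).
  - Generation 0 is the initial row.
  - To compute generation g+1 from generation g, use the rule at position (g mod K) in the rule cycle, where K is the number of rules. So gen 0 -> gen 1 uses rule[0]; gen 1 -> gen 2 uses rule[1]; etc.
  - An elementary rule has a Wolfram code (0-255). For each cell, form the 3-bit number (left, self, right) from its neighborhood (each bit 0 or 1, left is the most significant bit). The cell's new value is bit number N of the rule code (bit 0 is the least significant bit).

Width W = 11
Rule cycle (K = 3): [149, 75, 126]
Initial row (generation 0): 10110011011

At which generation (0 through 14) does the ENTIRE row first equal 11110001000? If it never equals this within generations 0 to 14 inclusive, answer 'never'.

Gen 0: 10110011011
Gen 1 (rule 149): 10001000000
Gen 2 (rule 75): 00110011111
Gen 3 (rule 126): 01111110001
Gen 4 (rule 149): 00111101101
Gen 5 (rule 75): 11100101100
Gen 6 (rule 126): 10111111110
Gen 7 (rule 149): 10011111101
Gen 8 (rule 75): 00110000100
Gen 9 (rule 126): 01111001110
Gen 10 (rule 149): 00110100101
Gen 11 (rule 75): 11110001000
Gen 12 (rule 126): 10011011100
Gen 13 (rule 149): 11000001011
Gen 14 (rule 75): 11011110011

Answer: 11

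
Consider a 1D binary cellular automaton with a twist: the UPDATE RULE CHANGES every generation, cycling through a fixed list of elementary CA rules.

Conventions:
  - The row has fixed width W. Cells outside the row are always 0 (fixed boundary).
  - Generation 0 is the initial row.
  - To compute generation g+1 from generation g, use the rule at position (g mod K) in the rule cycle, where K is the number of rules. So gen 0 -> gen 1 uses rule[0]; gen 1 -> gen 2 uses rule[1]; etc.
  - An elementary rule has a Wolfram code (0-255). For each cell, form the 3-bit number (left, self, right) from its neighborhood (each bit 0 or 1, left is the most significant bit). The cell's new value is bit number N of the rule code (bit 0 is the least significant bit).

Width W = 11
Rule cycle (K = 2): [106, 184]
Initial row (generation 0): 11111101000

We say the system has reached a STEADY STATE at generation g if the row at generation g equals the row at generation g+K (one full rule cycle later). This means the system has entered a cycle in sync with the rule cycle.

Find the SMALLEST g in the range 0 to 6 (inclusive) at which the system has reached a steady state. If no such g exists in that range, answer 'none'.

Answer: 2

Derivation:
Gen 0: 11111101000
Gen 1 (rule 106): 10000110000
Gen 2 (rule 184): 01000101000
Gen 3 (rule 106): 10001010000
Gen 4 (rule 184): 01000101000
Gen 5 (rule 106): 10001010000
Gen 6 (rule 184): 01000101000
Gen 7 (rule 106): 10001010000
Gen 8 (rule 184): 01000101000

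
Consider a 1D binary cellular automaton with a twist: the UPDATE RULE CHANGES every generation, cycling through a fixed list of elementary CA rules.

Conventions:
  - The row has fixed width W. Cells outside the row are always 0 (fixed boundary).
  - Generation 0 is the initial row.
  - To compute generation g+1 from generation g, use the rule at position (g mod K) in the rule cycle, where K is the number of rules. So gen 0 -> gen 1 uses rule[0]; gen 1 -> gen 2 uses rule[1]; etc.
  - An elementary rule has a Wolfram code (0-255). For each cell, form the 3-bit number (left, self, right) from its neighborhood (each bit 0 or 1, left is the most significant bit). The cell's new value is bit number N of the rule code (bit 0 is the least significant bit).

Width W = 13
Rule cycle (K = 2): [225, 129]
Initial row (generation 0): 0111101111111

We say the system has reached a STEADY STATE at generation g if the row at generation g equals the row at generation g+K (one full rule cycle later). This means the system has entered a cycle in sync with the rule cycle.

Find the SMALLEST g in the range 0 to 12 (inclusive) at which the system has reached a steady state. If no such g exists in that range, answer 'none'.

Gen 0: 0111101111111
Gen 1 (rule 225): 0011110111111
Gen 2 (rule 129): 1001100011110
Gen 3 (rule 225): 0000101001110
Gen 4 (rule 129): 1110000000100
Gen 5 (rule 225): 0110111110001
Gen 6 (rule 129): 0000011100100
Gen 7 (rule 225): 1111001100001
Gen 8 (rule 129): 0110000001100
Gen 9 (rule 225): 0010111100101
Gen 10 (rule 129): 1000011000000
Gen 11 (rule 225): 0011001011111
Gen 12 (rule 129): 1000000001110
Gen 13 (rule 225): 0011111100110
Gen 14 (rule 129): 1001111000000

Answer: none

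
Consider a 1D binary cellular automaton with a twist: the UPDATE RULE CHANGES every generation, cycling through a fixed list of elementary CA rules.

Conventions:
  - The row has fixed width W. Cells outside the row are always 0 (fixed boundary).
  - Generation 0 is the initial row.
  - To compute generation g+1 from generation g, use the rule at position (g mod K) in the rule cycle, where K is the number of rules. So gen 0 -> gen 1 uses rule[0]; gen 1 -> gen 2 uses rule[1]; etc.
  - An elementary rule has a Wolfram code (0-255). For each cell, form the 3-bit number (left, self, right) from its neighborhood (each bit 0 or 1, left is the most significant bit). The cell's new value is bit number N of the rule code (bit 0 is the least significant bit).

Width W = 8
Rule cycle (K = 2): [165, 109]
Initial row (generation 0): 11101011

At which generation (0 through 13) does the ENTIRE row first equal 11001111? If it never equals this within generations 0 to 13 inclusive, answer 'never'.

Gen 0: 11101011
Gen 1 (rule 165): 01011100
Gen 2 (rule 109): 01110101
Gen 3 (rule 165): 00101111
Gen 4 (rule 109): 10111001
Gen 5 (rule 165): 11010001
Gen 6 (rule 109): 11110101
Gen 7 (rule 165): 01101111
Gen 8 (rule 109): 01111001
Gen 9 (rule 165): 00110001
Gen 10 (rule 109): 10110101
Gen 11 (rule 165): 11001111
Gen 12 (rule 109): 11001001
Gen 13 (rule 165): 00001001

Answer: 11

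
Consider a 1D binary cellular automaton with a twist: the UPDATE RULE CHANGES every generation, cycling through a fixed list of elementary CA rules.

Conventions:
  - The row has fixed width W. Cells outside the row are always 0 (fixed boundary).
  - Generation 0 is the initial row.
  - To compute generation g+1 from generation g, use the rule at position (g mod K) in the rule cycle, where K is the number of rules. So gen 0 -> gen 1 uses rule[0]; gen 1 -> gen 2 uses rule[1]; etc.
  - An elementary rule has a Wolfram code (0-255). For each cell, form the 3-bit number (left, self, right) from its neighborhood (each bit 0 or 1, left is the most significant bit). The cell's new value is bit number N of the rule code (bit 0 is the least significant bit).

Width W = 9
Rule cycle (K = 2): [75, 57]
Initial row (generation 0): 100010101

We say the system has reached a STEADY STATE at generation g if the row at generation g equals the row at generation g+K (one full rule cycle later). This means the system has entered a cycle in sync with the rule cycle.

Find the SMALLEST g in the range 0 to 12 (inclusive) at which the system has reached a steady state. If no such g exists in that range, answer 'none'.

Answer: none

Derivation:
Gen 0: 100010101
Gen 1 (rule 75): 001100000
Gen 2 (rule 57): 101011111
Gen 3 (rule 75): 000010001
Gen 4 (rule 57): 111001100
Gen 5 (rule 75): 101011101
Gen 6 (rule 57): 010110010
Gen 7 (rule 75): 100110100
Gen 8 (rule 57): 010101011
Gen 9 (rule 75): 100000011
Gen 10 (rule 57): 011111010
Gen 11 (rule 75): 110001000
Gen 12 (rule 57): 101100111
Gen 13 (rule 75): 001101101
Gen 14 (rule 57): 101011010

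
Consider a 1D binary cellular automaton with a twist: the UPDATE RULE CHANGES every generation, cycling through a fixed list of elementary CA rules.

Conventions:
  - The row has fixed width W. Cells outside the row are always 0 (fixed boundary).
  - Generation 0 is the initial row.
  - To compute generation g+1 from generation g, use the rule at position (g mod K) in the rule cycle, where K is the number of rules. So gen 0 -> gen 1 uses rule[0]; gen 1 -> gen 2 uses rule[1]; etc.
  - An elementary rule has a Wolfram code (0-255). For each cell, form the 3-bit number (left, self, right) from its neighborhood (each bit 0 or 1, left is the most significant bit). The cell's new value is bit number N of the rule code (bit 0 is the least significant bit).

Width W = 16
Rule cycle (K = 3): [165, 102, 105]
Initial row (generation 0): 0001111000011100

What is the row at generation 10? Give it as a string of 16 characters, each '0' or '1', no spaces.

Gen 0: 0001111000011100
Gen 1 (rule 165): 1100110011001001
Gen 2 (rule 102): 0101010101011011
Gen 3 (rule 105): 0010101010111111
Gen 4 (rule 165): 1011111111011110
Gen 5 (rule 102): 1100000001100010
Gen 6 (rule 105): 1101111101101000
Gen 7 (rule 165): 0010111010011011
Gen 8 (rule 102): 0111001110101101
Gen 9 (rule 105): 0101001011011110
Gen 10 (rule 165): 0111001100101100

Answer: 0111001100101100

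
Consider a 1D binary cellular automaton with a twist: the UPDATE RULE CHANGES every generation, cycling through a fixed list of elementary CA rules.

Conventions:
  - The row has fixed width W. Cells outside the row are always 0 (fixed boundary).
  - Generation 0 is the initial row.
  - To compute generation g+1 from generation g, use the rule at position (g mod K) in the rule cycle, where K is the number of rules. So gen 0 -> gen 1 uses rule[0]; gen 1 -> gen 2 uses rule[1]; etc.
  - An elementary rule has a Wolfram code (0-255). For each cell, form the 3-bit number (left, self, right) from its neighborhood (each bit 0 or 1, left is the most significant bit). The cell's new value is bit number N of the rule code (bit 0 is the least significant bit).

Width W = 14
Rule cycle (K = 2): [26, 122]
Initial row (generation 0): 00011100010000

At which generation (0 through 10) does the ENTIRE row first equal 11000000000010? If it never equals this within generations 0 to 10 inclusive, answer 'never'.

Gen 0: 00011100010000
Gen 1 (rule 26): 00110010101000
Gen 2 (rule 122): 01111101010100
Gen 3 (rule 26): 11000000000010
Gen 4 (rule 122): 11100000000101
Gen 5 (rule 26): 10010000001000
Gen 6 (rule 122): 01101000010100
Gen 7 (rule 26): 11000100100010
Gen 8 (rule 122): 11101011010101
Gen 9 (rule 26): 10000010000000
Gen 10 (rule 122): 01000101000000

Answer: 3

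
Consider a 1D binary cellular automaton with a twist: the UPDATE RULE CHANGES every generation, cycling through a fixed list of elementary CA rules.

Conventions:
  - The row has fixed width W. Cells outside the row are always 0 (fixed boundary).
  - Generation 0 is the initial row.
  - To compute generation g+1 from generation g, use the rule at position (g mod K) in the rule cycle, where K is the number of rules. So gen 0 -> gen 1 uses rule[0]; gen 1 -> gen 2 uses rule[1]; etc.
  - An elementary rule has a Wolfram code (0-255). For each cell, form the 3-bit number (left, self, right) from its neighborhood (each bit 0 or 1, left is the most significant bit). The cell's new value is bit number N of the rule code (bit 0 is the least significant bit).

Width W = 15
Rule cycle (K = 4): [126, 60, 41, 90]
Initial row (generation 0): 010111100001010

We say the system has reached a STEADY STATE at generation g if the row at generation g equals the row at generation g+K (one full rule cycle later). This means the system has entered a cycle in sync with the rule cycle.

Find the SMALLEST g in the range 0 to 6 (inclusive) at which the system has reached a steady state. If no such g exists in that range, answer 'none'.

Answer: none

Derivation:
Gen 0: 010111100001010
Gen 1 (rule 126): 111100110011111
Gen 2 (rule 60): 100010101010000
Gen 3 (rule 41): 001001010100111
Gen 4 (rule 90): 010110000011101
Gen 5 (rule 126): 111111000110111
Gen 6 (rule 60): 100000100101100
Gen 7 (rule 41): 001110000011001
Gen 8 (rule 90): 011011000111110
Gen 9 (rule 126): 111111101100011
Gen 10 (rule 60): 100000011010010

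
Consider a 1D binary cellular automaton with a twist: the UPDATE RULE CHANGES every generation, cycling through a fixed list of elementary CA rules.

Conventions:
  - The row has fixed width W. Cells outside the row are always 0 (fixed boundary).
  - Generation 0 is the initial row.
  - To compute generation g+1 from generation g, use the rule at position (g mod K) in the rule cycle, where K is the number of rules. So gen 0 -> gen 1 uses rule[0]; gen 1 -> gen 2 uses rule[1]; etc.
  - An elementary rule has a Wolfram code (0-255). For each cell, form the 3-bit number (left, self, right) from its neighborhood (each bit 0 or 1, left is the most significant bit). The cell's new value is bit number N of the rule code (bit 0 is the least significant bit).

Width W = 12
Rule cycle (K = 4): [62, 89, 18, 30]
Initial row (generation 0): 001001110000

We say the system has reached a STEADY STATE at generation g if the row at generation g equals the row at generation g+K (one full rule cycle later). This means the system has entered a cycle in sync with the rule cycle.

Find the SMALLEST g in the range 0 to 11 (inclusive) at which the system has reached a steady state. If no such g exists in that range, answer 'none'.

Answer: none

Derivation:
Gen 0: 001001110000
Gen 1 (rule 62): 011111001000
Gen 2 (rule 89): 010001100111
Gen 3 (rule 18): 101010011000
Gen 4 (rule 30): 101011110100
Gen 5 (rule 62): 111110001110
Gen 6 (rule 89): 100011101011
Gen 7 (rule 18): 010100000000
Gen 8 (rule 30): 110110000000
Gen 9 (rule 62): 101101000000
Gen 10 (rule 89): 001100111111
Gen 11 (rule 18): 010011000000
Gen 12 (rule 30): 111110100000
Gen 13 (rule 62): 100001110000
Gen 14 (rule 89): 011101011111
Gen 15 (rule 18): 100000000000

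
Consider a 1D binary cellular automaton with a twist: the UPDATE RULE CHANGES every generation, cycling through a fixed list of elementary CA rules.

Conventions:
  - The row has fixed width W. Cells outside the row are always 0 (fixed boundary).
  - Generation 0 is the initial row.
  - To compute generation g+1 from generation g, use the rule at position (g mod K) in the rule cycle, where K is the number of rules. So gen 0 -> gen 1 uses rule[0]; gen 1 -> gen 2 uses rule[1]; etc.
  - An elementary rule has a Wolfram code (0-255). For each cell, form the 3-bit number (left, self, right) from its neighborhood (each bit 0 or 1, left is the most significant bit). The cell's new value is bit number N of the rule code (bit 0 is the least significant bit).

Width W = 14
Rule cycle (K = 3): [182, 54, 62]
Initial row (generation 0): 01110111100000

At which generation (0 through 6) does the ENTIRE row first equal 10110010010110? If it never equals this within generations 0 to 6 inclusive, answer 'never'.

Answer: never

Derivation:
Gen 0: 01110111100000
Gen 1 (rule 182): 10101011010000
Gen 2 (rule 54): 11111100111000
Gen 3 (rule 62): 10000011100100
Gen 4 (rule 182): 11000101011110
Gen 5 (rule 54): 00101111100001
Gen 6 (rule 62): 01111000010011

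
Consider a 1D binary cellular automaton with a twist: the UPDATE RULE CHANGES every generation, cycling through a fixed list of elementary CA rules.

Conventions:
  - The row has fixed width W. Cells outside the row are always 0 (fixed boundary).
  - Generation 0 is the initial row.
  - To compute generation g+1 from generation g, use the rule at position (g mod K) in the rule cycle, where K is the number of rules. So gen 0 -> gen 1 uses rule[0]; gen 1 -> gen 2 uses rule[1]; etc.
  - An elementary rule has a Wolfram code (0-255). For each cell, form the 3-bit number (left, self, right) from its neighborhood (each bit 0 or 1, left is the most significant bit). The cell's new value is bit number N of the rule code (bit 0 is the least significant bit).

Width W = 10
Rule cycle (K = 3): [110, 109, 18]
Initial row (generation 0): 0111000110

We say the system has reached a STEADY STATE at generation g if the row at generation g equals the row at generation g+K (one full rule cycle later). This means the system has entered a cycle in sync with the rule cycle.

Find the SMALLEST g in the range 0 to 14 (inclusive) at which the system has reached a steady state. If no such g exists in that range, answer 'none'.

Answer: 9

Derivation:
Gen 0: 0111000110
Gen 1 (rule 110): 1101001110
Gen 2 (rule 109): 1111001010
Gen 3 (rule 18): 0000110001
Gen 4 (rule 110): 0001110011
Gen 5 (rule 109): 1101010011
Gen 6 (rule 18): 0000001100
Gen 7 (rule 110): 0000011100
Gen 8 (rule 109): 1111010101
Gen 9 (rule 18): 0000000000
Gen 10 (rule 110): 0000000000
Gen 11 (rule 109): 1111111111
Gen 12 (rule 18): 0000000000
Gen 13 (rule 110): 0000000000
Gen 14 (rule 109): 1111111111
Gen 15 (rule 18): 0000000000
Gen 16 (rule 110): 0000000000
Gen 17 (rule 109): 1111111111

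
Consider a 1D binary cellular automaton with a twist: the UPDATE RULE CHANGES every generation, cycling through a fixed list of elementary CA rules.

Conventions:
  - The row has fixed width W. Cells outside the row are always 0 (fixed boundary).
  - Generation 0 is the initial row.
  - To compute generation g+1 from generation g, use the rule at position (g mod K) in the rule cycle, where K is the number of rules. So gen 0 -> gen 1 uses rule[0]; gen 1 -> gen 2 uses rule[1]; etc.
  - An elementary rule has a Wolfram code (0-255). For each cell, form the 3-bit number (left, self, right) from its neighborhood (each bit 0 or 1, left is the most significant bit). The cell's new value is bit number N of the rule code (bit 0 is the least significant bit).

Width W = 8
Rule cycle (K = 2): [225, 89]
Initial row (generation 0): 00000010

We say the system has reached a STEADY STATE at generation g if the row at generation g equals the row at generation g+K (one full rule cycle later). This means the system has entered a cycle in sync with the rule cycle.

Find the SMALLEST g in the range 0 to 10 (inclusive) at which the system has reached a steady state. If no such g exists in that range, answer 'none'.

Gen 0: 00000010
Gen 1 (rule 225): 11111000
Gen 2 (rule 89): 10001111
Gen 3 (rule 225): 00100111
Gen 4 (rule 89): 10010101
Gen 5 (rule 225): 00001010
Gen 6 (rule 89): 11100001
Gen 7 (rule 225): 01101100
Gen 8 (rule 89): 01101111
Gen 9 (rule 225): 00110111
Gen 10 (rule 89): 10110101
Gen 11 (rule 225): 01011010
Gen 12 (rule 89): 00011001

Answer: none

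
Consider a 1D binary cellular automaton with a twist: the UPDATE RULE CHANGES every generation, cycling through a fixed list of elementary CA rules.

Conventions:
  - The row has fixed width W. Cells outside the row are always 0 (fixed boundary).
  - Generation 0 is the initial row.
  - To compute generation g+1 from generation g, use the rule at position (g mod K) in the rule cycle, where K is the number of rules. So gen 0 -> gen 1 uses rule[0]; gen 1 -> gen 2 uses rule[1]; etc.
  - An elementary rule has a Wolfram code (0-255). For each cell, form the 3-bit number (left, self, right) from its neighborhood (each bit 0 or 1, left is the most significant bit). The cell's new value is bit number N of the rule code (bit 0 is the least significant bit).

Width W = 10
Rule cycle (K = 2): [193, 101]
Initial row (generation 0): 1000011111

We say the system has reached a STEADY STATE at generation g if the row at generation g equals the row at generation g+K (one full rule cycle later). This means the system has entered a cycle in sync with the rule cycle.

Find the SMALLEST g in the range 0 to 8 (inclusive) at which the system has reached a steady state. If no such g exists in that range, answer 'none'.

Answer: none

Derivation:
Gen 0: 1000011111
Gen 1 (rule 193): 0011001111
Gen 2 (rule 101): 1001000001
Gen 3 (rule 193): 0000011100
Gen 4 (rule 101): 1111000101
Gen 5 (rule 193): 0111010000
Gen 6 (rule 101): 0001110111
Gen 7 (rule 193): 1100110011
Gen 8 (rule 101): 0100010001
Gen 9 (rule 193): 0001000100
Gen 10 (rule 101): 1101010101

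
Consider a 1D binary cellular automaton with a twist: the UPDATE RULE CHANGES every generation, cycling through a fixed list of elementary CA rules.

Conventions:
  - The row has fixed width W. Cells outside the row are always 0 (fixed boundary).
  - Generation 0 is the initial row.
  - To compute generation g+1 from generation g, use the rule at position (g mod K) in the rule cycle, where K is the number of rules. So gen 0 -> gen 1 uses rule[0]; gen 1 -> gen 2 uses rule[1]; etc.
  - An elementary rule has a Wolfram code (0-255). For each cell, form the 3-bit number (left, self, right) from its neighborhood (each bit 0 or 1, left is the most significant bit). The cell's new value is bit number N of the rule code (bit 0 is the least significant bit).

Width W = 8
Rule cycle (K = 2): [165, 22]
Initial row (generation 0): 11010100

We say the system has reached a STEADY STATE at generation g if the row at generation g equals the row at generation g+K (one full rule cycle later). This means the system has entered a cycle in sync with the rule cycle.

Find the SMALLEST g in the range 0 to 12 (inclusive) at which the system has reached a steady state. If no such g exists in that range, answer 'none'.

Answer: 10

Derivation:
Gen 0: 11010100
Gen 1 (rule 165): 00111101
Gen 2 (rule 22): 01000001
Gen 3 (rule 165): 01011101
Gen 4 (rule 22): 11000001
Gen 5 (rule 165): 00011101
Gen 6 (rule 22): 00100001
Gen 7 (rule 165): 10101101
Gen 8 (rule 22): 10100001
Gen 9 (rule 165): 11101101
Gen 10 (rule 22): 00000001
Gen 11 (rule 165): 11111101
Gen 12 (rule 22): 00000001
Gen 13 (rule 165): 11111101
Gen 14 (rule 22): 00000001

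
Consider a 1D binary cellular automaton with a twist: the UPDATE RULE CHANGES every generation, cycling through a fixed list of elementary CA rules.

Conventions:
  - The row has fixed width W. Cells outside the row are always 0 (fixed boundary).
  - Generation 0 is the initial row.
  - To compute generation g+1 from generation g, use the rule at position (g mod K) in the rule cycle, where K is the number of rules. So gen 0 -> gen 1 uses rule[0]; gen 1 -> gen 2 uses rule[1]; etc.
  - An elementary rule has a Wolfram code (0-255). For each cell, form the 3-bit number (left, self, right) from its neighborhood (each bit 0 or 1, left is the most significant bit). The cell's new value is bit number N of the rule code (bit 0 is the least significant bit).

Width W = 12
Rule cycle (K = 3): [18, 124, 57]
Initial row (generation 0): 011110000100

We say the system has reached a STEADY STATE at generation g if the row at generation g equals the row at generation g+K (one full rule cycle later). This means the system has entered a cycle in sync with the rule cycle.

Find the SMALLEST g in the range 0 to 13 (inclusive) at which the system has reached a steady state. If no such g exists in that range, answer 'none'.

Answer: 7

Derivation:
Gen 0: 011110000100
Gen 1 (rule 18): 100001001010
Gen 2 (rule 124): 110001101111
Gen 3 (rule 57): 101101011000
Gen 4 (rule 18): 000000000100
Gen 5 (rule 124): 000000000110
Gen 6 (rule 57): 111111110101
Gen 7 (rule 18): 000000000000
Gen 8 (rule 124): 000000000000
Gen 9 (rule 57): 111111111111
Gen 10 (rule 18): 000000000000
Gen 11 (rule 124): 000000000000
Gen 12 (rule 57): 111111111111
Gen 13 (rule 18): 000000000000
Gen 14 (rule 124): 000000000000
Gen 15 (rule 57): 111111111111
Gen 16 (rule 18): 000000000000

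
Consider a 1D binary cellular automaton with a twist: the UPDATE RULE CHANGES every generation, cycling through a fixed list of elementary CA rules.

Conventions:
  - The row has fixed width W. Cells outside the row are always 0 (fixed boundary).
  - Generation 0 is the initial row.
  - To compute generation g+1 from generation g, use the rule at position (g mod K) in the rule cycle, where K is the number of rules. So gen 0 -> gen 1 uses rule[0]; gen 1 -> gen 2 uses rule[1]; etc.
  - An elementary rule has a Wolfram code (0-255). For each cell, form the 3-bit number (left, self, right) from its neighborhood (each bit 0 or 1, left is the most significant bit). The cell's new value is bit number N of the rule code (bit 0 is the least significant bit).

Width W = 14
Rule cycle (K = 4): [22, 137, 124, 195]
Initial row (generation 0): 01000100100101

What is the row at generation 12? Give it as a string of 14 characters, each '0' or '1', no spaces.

Answer: 00111010101001

Derivation:
Gen 0: 01000100100101
Gen 1 (rule 22): 11101111111101
Gen 2 (rule 137): 11001111111000
Gen 3 (rule 124): 11101000001100
Gen 4 (rule 195): 01100011110101
Gen 5 (rule 22): 10010100000101
Gen 6 (rule 137): 00000001110000
Gen 7 (rule 124): 00000001011000
Gen 8 (rule 195): 11111110001011
Gen 9 (rule 22): 00000001011000
Gen 10 (rule 137): 11111100010011
Gen 11 (rule 124): 10000110011011
Gen 12 (rule 195): 00111010101001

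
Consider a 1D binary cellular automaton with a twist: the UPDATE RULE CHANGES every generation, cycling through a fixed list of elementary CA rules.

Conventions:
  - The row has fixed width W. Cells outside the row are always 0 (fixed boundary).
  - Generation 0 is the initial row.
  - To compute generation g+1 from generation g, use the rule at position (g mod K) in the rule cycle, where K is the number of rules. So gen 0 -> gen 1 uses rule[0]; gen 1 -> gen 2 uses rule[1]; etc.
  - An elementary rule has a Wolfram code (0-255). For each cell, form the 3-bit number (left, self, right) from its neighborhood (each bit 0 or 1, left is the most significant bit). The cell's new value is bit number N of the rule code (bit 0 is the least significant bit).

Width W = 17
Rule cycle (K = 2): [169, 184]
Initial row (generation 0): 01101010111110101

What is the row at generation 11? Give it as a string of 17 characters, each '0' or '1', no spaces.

Answer: 01010101010101010

Derivation:
Gen 0: 01101010111110101
Gen 1 (rule 169): 01010101111101010
Gen 2 (rule 184): 00101011111010101
Gen 3 (rule 169): 10010111110101010
Gen 4 (rule 184): 01001111101010101
Gen 5 (rule 169): 00001111010101010
Gen 6 (rule 184): 00001110101010101
Gen 7 (rule 169): 11101101010101010
Gen 8 (rule 184): 11011010101010101
Gen 9 (rule 169): 10110101010101010
Gen 10 (rule 184): 01101010101010101
Gen 11 (rule 169): 01010101010101010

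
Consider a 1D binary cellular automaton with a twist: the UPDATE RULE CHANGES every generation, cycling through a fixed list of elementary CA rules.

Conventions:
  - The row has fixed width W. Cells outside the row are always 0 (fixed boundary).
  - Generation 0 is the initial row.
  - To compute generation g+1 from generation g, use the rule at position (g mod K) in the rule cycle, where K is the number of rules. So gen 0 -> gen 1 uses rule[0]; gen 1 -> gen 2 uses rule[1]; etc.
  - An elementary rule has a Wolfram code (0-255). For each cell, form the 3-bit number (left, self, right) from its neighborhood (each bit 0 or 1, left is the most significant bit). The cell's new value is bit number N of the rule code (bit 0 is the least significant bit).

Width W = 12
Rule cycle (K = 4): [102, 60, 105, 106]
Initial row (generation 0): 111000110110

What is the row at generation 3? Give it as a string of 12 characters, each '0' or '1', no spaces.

Answer: 101111011101

Derivation:
Gen 0: 111000110110
Gen 1 (rule 102): 001001011010
Gen 2 (rule 60): 001101110111
Gen 3 (rule 105): 101111011101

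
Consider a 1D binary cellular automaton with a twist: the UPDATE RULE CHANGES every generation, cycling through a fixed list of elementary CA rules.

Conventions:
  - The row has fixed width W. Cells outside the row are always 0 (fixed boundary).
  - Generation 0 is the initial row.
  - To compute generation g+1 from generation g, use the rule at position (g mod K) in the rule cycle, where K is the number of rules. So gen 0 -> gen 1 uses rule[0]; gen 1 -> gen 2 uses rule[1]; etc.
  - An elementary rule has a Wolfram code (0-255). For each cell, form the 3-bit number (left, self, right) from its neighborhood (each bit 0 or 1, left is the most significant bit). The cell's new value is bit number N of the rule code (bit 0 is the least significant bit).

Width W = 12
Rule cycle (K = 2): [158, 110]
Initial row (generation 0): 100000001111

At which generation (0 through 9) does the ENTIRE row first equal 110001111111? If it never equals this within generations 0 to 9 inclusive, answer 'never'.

Gen 0: 100000001111
Gen 1 (rule 158): 110000011110
Gen 2 (rule 110): 110000110010
Gen 3 (rule 158): 101001101111
Gen 4 (rule 110): 111011111001
Gen 5 (rule 158): 110011110111
Gen 6 (rule 110): 110110011101
Gen 7 (rule 158): 100101111001
Gen 8 (rule 110): 101111001011
Gen 9 (rule 158): 101110111010

Answer: never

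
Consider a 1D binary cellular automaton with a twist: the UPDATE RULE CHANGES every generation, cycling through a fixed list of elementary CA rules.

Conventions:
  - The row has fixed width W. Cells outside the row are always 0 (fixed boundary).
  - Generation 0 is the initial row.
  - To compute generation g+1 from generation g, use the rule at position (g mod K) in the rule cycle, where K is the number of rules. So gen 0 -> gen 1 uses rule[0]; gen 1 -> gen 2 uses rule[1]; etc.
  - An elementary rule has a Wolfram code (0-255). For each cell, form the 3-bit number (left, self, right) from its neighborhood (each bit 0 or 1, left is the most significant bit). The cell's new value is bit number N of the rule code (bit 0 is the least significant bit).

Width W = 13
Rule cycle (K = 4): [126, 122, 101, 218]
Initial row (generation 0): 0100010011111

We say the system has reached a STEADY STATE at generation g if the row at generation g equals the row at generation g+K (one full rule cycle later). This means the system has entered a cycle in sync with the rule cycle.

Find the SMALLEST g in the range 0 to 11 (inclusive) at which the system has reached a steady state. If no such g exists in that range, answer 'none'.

Answer: none

Derivation:
Gen 0: 0100010011111
Gen 1 (rule 126): 1110111110001
Gen 2 (rule 122): 1011100011010
Gen 3 (rule 101): 1100101001110
Gen 4 (rule 218): 1111000111111
Gen 5 (rule 126): 1001101100001
Gen 6 (rule 122): 0111111110010
Gen 7 (rule 101): 0000000010010
Gen 8 (rule 218): 0000000101101
Gen 9 (rule 126): 0000001111111
Gen 10 (rule 122): 0000011000001
Gen 11 (rule 101): 1111001011101
Gen 12 (rule 218): 1111110011100
Gen 13 (rule 126): 1000011110110
Gen 14 (rule 122): 0100110011111
Gen 15 (rule 101): 0100010000001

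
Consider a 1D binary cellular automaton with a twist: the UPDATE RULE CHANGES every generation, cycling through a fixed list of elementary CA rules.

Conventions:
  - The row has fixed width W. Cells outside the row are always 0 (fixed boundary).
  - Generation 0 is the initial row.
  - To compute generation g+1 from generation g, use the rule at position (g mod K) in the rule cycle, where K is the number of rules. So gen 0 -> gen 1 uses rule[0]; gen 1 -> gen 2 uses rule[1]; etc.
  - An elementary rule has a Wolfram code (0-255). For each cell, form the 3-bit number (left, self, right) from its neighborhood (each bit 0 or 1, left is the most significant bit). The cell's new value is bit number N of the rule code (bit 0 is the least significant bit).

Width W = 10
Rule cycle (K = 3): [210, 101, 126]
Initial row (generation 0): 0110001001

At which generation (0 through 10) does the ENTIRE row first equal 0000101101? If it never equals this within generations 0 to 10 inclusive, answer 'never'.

Answer: never

Derivation:
Gen 0: 0110001001
Gen 1 (rule 210): 1011010110
Gen 2 (rule 101): 1101111010
Gen 3 (rule 126): 1111001111
Gen 4 (rule 210): 0111110111
Gen 5 (rule 101): 0000011001
Gen 6 (rule 126): 0000111111
Gen 7 (rule 210): 0001011111
Gen 8 (rule 101): 1101100001
Gen 9 (rule 126): 1111110011
Gen 10 (rule 210): 0111111101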